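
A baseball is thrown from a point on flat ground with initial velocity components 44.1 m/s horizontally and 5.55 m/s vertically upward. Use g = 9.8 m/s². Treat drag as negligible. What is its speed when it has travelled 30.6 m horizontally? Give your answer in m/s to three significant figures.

44.1 m/s

At x = 30.6 m, t = x/vₓ = 30.6/44.10 = 0.6939 s.
Vertical velocity there: v_y = v_y0 − g t = 5.550 − 9.80 × 0.6939 = −1.250 m/s.
Speed: √(vₓ² + v_y²) = √(44.10² + 1.250²) = 44.12 m/s.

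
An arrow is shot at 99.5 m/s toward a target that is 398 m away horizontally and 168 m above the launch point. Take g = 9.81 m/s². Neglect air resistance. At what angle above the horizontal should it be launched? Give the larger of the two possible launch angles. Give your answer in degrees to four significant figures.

Trajectory: y = x tanθ − g x² (1 + tan²θ)/(2v₀²). With x = 398, y = 168, v₀ = 99.5, g = 9.81:
78.48 tan²θ − 398 tanθ + (246.5) = 0.
tanθ = [398 ± √(398² − 4 × 78.48 × (246.5))] / (2 × 78.48) = (398 ± 284.7) / 157.0, giving tanθ = 0.7221 or 4.349.
θ = 35.83° or 77.05°; the larger is 77.05°.

77.05°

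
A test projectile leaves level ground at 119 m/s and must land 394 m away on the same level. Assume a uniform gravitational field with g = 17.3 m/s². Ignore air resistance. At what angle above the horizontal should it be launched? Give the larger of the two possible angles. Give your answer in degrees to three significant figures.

75.6°

R = v₀² sin 2θ / g gives sin 2θ = gR/v₀² = 17.3·394/119² = 0.4813.
2θ = 28.77° or 180° − 28.77° = 151.2°, so θ = 14.39° or 75.61°.
The larger angle is 75.61°.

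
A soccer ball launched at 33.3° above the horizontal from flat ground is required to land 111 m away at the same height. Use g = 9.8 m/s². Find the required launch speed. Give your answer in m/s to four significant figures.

On level ground R = v₀² sin 2θ / g ⇒ v₀ = √(gR / sin 2θ).
v₀ = √(9.80 × 111 / sin 66.60°) = √(1088 / 0.9178) = √1185.3 = 34.43 m/s.

34.43 m/s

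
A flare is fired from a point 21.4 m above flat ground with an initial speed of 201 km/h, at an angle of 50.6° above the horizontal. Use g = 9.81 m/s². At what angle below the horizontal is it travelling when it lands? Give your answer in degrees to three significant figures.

Convert: 201 km/h = 201/3.6 = 55.83 m/s.
vₓ = 55.83 cos 50.6° = 35.44 m/s; v_y0 = 55.83 sin 50.6° = 43.14 m/s.
With up positive and y = 0 at the ground: y(t) = 21.4 + (43.14) t − 4.905 t². Setting y = 0 and taking the positive root: t = [43.14 + √(43.14² + 2·9.81·21.4)] / 9.81 = (43.14 + 47.76) / 9.81 = 9.267 s.
At impact: v_y = v_y0 − g t = −47.76 m/s; vₓ = 35.44 m/s.
Angle below horizontal: arctan(|v_y|/vₓ) = arctan(47.76/35.44) = 53.43°.

53.4°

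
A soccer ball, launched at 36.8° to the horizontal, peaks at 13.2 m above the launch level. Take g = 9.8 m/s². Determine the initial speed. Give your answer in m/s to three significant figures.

26.9 m/s

At the peak v_y = 0, so v_y0 = √(2gH) = √(2 × 9.80 × 13.2) = 16.08 m/s.
v_y0 = v₀ sin θ ⇒ v₀ = 16.08 / sin 36.8° = 26.85 m/s.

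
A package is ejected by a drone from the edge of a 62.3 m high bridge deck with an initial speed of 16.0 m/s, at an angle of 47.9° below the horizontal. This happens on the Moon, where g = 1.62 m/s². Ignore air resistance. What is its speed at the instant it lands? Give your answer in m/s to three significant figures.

Horizontal component vₓ = 16.00 cos 47.9° = 10.73 m/s; vertical v_y0 = −11.87 m/s (downward).
The projectile lands when y = 62.3 + (−11.87) t − ½·1.62·t² = 0. Positive root: t = (−11.87 + √(11.87² + 2·1.62·62.3)) / 1.62 = (−11.87 + 18.51) / 1.62 = 4.101 s.
Vertical velocity at impact: v_y = v_y0 − g t = −11.87 − 1.62 × 4.101 = −18.51 m/s.
Speed: |v| = √(vₓ² + v_y²) = √(10.73² + 18.51²) = 21.40 m/s.

21.4 m/s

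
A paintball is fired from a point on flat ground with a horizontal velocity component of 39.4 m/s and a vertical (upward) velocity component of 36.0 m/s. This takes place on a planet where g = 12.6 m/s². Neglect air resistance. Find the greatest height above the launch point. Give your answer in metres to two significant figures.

At the apex v_y = 0, so H = v_y0²/(2g) = 36.00²/25.20 = 51.43 m.

51 m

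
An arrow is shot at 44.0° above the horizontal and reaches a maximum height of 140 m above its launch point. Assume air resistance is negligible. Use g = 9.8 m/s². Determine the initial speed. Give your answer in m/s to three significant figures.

75.4 m/s

At the peak v_y = 0, so v_y0 = √(2gH) = √(2 × 9.80 × 140) = 52.38 m/s.
v_y0 = v₀ sin θ ⇒ v₀ = 52.38 / sin 44.0° = 75.41 m/s.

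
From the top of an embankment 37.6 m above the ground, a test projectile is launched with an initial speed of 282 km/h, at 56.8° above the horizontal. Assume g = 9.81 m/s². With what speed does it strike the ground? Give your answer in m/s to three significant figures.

82.9 m/s

Convert: 282 km/h = 282/3.6 = 78.33 m/s.
Components: vₓ = 78.33 cos 56.8° = 42.89 m/s, v_y0 = 78.33 sin 56.8° = 65.55 m/s.
Vertical motion (up positive, ground at y = 0): 4.905 t² − (65.55) t − 37.6 = 0, so t = (65.55 + √(65.55² + 2·9.81·37.6)) / 9.81 = (65.55 + 70.95) / 9.81 = 13.91 s.
Vertical velocity at impact: v_y = v_y0 − g t = 65.55 − 9.81 × 13.91 = −70.95 m/s.
Speed: |v| = √(vₓ² + v_y²) = √(42.89² + 70.95²) = 82.91 m/s.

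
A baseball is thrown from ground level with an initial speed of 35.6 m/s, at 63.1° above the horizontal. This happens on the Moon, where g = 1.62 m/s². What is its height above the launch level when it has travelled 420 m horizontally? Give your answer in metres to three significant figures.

277 m

Components: vₓ = 35.60 cos 63.1° = 16.11 m/s, v_y0 = 35.60 sin 63.1° = 31.75 m/s.
Time to reach x = 420 m: t = x/vₓ = 420/16.11 = 26.08 s.
Height: y = v_y0 t − ½ g t² = 31.75 × 26.08 − 0.8100 × 26.08² = 827.9 − 550.8 = 277.1 m.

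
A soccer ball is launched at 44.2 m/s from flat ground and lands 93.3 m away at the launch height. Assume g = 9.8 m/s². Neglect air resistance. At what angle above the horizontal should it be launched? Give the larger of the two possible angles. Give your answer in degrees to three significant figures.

From R = (v₀²/g) sin 2θ: sin 2θ = 9.80 × 93.3 / 1953.6 = 0.4680.
2θ = 27.91° or 180° − 27.91° = 152.1°, so θ = 13.95° or 76.05°.
The larger angle is 76.05°.

76.0°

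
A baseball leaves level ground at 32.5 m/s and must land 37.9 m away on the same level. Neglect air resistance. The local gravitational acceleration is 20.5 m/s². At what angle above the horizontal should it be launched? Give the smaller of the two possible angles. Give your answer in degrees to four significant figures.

23.68°

R = v₀² sin 2θ / g gives sin 2θ = gR/v₀² = 20.5·37.9/32.5² = 0.7356.
2θ = 47.36° or 180° − 47.36° = 132.6°, so θ = 23.68° or 66.32°.
The smaller angle is 23.68°.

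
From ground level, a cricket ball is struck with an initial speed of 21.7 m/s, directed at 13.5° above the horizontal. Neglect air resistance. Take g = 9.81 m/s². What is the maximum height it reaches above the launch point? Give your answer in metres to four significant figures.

1.308 m

vₓ = 21.70 cos 13.5° = 21.10 m/s; v_y0 = 21.70 sin 13.5° = 5.066 m/s.
Peak height H = v_y0² / (2g) = 25.662 / 19.62 = 1.308 m.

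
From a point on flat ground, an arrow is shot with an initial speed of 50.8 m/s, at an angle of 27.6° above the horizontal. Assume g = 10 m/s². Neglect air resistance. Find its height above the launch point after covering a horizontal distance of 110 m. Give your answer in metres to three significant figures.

Components: vₓ = 50.80 cos 27.6° = 45.02 m/s, v_y0 = 50.80 sin 27.6° = 23.54 m/s.
Time to reach x = 110 m: t = x/vₓ = 110/45.02 = 2.443 s.
Height: y = v_y0 t − ½ g t² = 23.54 × 2.443 − 5.000 × 2.443² = 57.51 − 29.85 = 27.66 m.

27.7 m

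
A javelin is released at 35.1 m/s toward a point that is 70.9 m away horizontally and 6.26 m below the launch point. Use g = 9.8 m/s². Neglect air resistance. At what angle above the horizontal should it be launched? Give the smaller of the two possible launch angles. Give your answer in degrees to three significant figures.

Trajectory: y = x tanθ − g x² (1 + tan²θ)/(2v₀²). With x = 70.9, y = −6.26, v₀ = 35.1, g = 9.80:
19.99 tan²θ − 70.9 tanθ + (13.73) = 0.
tanθ = [70.9 ± √(70.9² − 4 × 19.99 × (13.73))] / (2 × 19.99) = (70.9 ± 62.68) / 39.99, giving tanθ = 0.2056 or 3.341.
θ = 11.62° or 73.34°; the smaller is 11.62°.

11.6°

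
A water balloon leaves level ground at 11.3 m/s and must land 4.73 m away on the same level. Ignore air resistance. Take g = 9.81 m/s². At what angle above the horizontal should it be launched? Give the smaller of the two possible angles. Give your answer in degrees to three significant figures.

10.7°

R = v₀² sin 2θ / g gives sin 2θ = gR/v₀² = 9.81·4.73/11.3² = 0.3634.
2θ = 21.31° or 180° − 21.31° = 158.7°, so θ = 10.65° or 79.35°.
The smaller angle is 10.65°.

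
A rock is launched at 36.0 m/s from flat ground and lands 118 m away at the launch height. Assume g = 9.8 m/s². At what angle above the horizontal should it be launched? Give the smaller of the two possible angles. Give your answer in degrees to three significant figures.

31.6°

R = v₀² sin 2θ / g gives sin 2θ = gR/v₀² = 9.80·118/36.0² = 0.8923.
2θ = 63.16° or 180° − 63.16° = 116.8°, so θ = 31.58° or 58.42°.
The smaller angle is 31.58°.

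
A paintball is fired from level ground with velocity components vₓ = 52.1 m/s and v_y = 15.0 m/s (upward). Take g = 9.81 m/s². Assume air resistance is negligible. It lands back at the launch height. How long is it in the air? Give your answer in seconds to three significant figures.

Time of flight on level ground: T = 2 v_y0 / g = 2 × 15.00 / 9.81 = 3.058 s.

3.06 s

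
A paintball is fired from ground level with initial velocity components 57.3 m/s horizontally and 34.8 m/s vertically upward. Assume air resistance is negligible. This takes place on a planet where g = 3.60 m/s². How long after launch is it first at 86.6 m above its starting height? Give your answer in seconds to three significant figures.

Height y(t) = 34.80 t − 1.800 t² = 86.6 gives 1.800 t² − 34.80 t + 86.6 = 0.
Quadratic formula: t = (34.80 ± √587.52) / 3.60 = (34.80 ± 24.24) / 3.60 → t = 2.934 s or 16.40 s.
The first (ascending) time is 2.934 s.

2.93 s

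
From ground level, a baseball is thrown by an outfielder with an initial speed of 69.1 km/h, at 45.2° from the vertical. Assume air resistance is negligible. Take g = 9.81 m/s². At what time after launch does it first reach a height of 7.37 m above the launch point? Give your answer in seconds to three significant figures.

Convert: 69.1 km/h = 69.1/3.6 = 19.19 m/s.
Resolve: vₓ = 19.19 sin 45.2° = 13.62 m/s and v_y0 = 19.19 cos 45.2° = 13.53 m/s.
Require v_y0 t − ½ g t² = 7.37, i.e. 4.905 t² − 13.53 t + 7.37 = 0.
Quadratic formula: t = (13.53 ± √38.328) / 9.81 = (13.53 ± 6.191) / 9.81 → t = 0.7476 s or 2.010 s.
The first (ascending) time is 0.7476 s.

0.748 s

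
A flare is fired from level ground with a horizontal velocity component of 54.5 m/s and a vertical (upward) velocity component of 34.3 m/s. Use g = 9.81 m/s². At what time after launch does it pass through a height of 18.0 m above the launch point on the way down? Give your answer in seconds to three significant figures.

Require v_y0 t − ½ g t² = 18.0, i.e. 4.905 t² − 34.30 t + 18.0 = 0.
Quadratic formula: t = (34.30 ± √823.33) / 9.81 = (34.30 ± 28.69) / 9.81 → t = 0.5715 s or 6.421 s.
The descending-branch root is 6.421 s.

6.42 s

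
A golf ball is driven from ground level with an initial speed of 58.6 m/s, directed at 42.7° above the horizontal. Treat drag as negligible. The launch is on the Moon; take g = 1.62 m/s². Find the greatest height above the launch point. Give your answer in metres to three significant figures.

Components: vₓ = 58.60 cos 42.7° = 43.07 m/s, v_y0 = 58.60 sin 42.7° = 39.74 m/s.
Peak height H = v_y0² / (2g) = 1579.3 / 3.240 = 487.4 m.

487 m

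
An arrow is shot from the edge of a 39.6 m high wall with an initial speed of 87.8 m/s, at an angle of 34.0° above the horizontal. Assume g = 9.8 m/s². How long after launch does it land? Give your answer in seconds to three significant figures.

10.8 s

vₓ = 87.80 cos 34.0° = 72.79 m/s; v_y0 = 87.80 sin 34.0° = 49.10 m/s.
The projectile lands when y = 39.6 + (49.10) t − ½·9.80·t² = 0. Positive root: t = (49.10 + √(49.10² + 2·9.80·39.6)) / 9.80 = (49.10 + 56.45) / 9.80 = 10.77 s.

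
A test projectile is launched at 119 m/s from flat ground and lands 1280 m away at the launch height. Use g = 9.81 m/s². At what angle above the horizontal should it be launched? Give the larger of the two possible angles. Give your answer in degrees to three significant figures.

From R = (v₀²/g) sin 2θ: sin 2θ = 9.81 × 1280 / 14161 = 0.8867.
2θ = 62.46° or 180° − 62.46° = 117.5°, so θ = 31.23° or 58.77°.
The larger angle is 58.77°.

58.8°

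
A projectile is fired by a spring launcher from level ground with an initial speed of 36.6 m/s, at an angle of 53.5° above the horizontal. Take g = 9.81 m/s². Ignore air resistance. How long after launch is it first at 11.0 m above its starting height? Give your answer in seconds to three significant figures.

Components: vₓ = 36.60 cos 53.5° = 21.77 m/s, v_y0 = 36.60 sin 53.5° = 29.42 m/s.
Height y(t) = 29.42 t − 4.905 t² = 11.0 gives 4.905 t² − 29.42 t + 11.0 = 0.
t = [29.42 ± √(29.42² − 2·9.81·11.0)] / 9.81 = (29.42 ± 25.49) / 9.81, so t = 0.4006 s or t = 5.598 s.
The first (ascending) time is 0.4006 s.

0.401 s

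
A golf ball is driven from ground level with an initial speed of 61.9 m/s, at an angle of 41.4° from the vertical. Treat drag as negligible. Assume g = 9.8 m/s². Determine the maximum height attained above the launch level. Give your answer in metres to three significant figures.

vₓ = 61.90 sin 41.4° = 40.94 m/s; v_y0 = 61.90 cos 41.4° = 46.43 m/s.
Peak height H = v_y0² / (2g) = 2155.9 / 19.60 = 110.0 m.

110 m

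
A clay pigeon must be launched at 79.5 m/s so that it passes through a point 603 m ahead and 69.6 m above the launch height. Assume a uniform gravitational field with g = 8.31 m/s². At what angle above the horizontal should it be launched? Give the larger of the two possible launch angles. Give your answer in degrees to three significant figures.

Trajectory: y = x tanθ − g x² (1 + tan²θ)/(2v₀²). With x = 603, y = 69.6, v₀ = 79.5, g = 8.31:
239.0 tan²θ − 603 tanθ + (308.6) = 0.
tanθ = [603 ± √(603² − 4 × 239.0 × (308.6))] / (2 × 239.0) = (603 ± 261.7) / 478.1, giving tanθ = 0.7138 or 1.809.
θ = 35.52° or 61.06°; the larger is 61.06°.

61.1°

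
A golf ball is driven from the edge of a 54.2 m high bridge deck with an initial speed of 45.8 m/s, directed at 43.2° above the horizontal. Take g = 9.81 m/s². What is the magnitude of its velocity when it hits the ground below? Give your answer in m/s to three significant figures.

56.2 m/s

Components: vₓ = 45.80 cos 43.2° = 33.39 m/s, v_y0 = 45.80 sin 43.2° = 31.35 m/s.
The projectile lands when y = 54.2 + (31.35) t − ½·9.81·t² = 0. Positive root: t = (31.35 + √(31.35² + 2·9.81·54.2)) / 9.81 = (31.35 + 45.24) / 9.81 = 7.807 s.
Vertical velocity at impact: v_y = v_y0 − g t = 31.35 − 9.81 × 7.807 = −45.24 m/s.
Speed: |v| = √(vₓ² + v_y²) = √(33.39² + 45.24²) = 56.22 m/s.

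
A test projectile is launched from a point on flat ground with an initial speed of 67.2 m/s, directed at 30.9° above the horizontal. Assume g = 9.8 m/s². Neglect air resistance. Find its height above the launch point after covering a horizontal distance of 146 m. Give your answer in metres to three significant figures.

56.0 m

Resolve: vₓ = 67.20 cos 30.9° = 57.66 m/s and v_y0 = 67.20 sin 30.9° = 34.51 m/s.
At x = 146 m, t = x/vₓ = 146/57.66 = 2.532 s.
Height: y = v_y0 t − ½ g t² = 34.51 × 2.532 − 4.900 × 2.532² = 87.38 − 31.41 = 55.97 m.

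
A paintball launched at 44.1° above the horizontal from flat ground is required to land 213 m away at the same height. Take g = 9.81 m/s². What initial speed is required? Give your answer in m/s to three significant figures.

45.7 m/s

Level-ground range: R = v₀² sin(2θ)/g, so v₀ = √(gR / sin 2θ).
v₀ = √(9.81 × 213 / sin 88.20°) = √(2090 / 0.9995) = √2090.6 = 45.72 m/s.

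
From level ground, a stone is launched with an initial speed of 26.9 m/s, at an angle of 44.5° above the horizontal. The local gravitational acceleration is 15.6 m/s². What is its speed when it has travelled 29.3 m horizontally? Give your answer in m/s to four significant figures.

vₓ = 26.90 cos 44.5° = 19.19 m/s; v_y0 = 26.90 sin 44.5° = 18.85 m/s.
x = vₓ t ⇒ t = 29.3/19.19 = 1.527 s.
Vertical velocity there: v_y = v_y0 − g t = 18.85 − 15.6 × 1.527 = −4.969 m/s.
Speed: √(vₓ² + v_y²) = √(19.19² + 4.969²) = 19.82 m/s.

19.82 m/s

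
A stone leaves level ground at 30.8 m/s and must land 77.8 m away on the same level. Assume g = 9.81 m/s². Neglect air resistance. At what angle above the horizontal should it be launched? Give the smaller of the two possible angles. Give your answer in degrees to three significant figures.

26.8°

From R = (v₀²/g) sin 2θ: sin 2θ = 9.81 × 77.8 / 948.64 = 0.8045.
2θ = 53.57° or 180° − 53.57° = 126.4°, so θ = 26.78° or 63.22°.
The smaller angle is 26.78°.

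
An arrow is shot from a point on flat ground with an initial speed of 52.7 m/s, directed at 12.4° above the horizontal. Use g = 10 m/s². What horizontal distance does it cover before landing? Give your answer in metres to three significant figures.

Components: vₓ = 52.70 cos 12.4° = 51.47 m/s, v_y0 = 52.70 sin 12.4° = 11.32 m/s.
Time aloft: T = 2 v_y0 / g = 2 × 11.32 / 10.0 = 2.263 s.
Horizontal distance R = vₓ T = 51.47 × 2.263 = 116.5 m.

116 m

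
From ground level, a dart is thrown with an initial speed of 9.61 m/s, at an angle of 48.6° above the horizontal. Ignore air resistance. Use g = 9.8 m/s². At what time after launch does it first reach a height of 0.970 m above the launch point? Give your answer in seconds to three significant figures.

Resolve: vₓ = 9.610 cos 48.6° = 6.355 m/s and v_y0 = 9.610 sin 48.6° = 7.209 m/s.
Require v_y0 t − ½ g t² = 0.970, i.e. 4.900 t² − 7.209 t + 0.970 = 0.
Quadratic formula: t = (7.209 ± √32.951) / 9.80 = (7.209 ± 5.740) / 9.80 → t = 0.1498 s or 1.321 s.
The first (ascending) time is 0.1498 s.

0.150 s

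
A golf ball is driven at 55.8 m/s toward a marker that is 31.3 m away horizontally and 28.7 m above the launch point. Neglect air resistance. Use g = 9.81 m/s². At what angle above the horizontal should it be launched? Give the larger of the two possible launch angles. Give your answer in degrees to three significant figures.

Trajectory: y = x tanθ − g x² (1 + tan²θ)/(2v₀²). With x = 31.3, y = 28.7, v₀ = 55.8, g = 9.81:
1.543 tan²θ − 31.3 tanθ + (30.24) = 0.
tanθ = [31.3 ± √(31.3² − 4 × 1.543 × (30.24))] / (2 × 1.543) = (31.3 ± 28.16) / 3.087, giving tanθ = 1.017 or 19.26.
θ = 45.49° or 87.03°; the larger is 87.03°.

87.0°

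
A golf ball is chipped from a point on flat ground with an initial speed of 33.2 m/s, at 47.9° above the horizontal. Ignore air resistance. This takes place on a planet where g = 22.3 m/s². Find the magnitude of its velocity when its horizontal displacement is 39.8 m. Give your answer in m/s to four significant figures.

26.98 m/s

Resolve: vₓ = 33.20 cos 47.9° = 22.26 m/s and v_y0 = 33.20 sin 47.9° = 24.63 m/s.
At x = 39.8 m, t = x/vₓ = 39.8/22.26 = 1.788 s.
Vertical velocity there: v_y = v_y0 − g t = 24.63 − 22.3 × 1.788 = −15.24 m/s.
Speed: √(vₓ² + v_y²) = √(22.26² + 15.24²) = 26.98 m/s.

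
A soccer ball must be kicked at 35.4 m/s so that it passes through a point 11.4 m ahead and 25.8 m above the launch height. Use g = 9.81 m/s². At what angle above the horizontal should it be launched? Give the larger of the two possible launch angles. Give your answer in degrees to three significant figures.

Trajectory: y = x tanθ − g x² (1 + tan²θ)/(2v₀²). With x = 11.4, y = 25.8, v₀ = 35.4, g = 9.81:
0.5087 tan²θ − 11.4 tanθ + (26.31) = 0.
tanθ = [11.4 ± √(11.4² − 4 × 0.5087 × (26.31))] / (2 × 0.5087) = (11.4 ± 8.742) / 1.017, giving tanθ = 2.612 or 19.80.
θ = 69.05° or 87.11°; the larger is 87.11°.

87.1°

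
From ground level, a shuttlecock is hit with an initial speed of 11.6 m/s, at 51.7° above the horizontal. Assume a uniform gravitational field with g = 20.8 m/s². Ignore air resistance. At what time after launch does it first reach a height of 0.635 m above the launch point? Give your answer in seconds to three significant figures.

Horizontal component vₓ = 11.60 cos 51.7° = 7.189 m/s; vertical v_y0 = 11.60 sin 51.7° = 9.103 m/s.
Set y = v_y0 t − ½ g t² = 0.635: 10.40 t² − 9.103 t + 0.635 = 0.
Quadratic formula: t = (9.103 ± √56.456) / 20.8 = (9.103 ± 7.514) / 20.8 → t = 0.07643 s or 0.7989 s.
The first (ascending) time is 0.07643 s.

0.0764 s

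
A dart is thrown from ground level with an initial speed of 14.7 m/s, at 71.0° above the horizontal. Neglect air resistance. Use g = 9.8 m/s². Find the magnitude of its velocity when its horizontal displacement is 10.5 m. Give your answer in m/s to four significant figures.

Horizontal component vₓ = 14.70 cos 71.0° = 4.786 m/s; vertical v_y0 = 14.70 sin 71.0° = 13.90 m/s.
At x = 10.5 m, t = x/vₓ = 10.5/4.786 = 2.194 s.
Vertical velocity there: v_y = v_y0 − g t = 13.90 − 9.80 × 2.194 = −7.602 m/s.
Speed: √(vₓ² + v_y²) = √(4.786² + 7.602²) = 8.983 m/s.

8.983 m/s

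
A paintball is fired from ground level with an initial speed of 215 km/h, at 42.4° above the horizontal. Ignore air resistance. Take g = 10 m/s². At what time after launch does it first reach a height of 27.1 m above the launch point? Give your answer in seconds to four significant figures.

Convert: 215 km/h = 215/3.6 = 59.72 m/s.
Horizontal component vₓ = 59.72 cos 42.4° = 44.10 m/s; vertical v_y0 = 59.72 sin 42.4° = 40.27 m/s.
Height y(t) = 40.27 t − 5.000 t² = 27.1 gives 5.000 t² − 40.27 t + 27.1 = 0.
t = [40.27 ± √(40.27² − 2·10.0·27.1)] / 10.0 = (40.27 ± 32.86) / 10.0, so t = 0.7411 s or t = 7.313 s.
The first (ascending) time is 0.7411 s.

0.7411 s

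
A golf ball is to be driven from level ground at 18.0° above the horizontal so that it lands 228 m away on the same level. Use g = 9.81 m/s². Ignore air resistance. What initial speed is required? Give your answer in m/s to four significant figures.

61.69 m/s

On level ground R = v₀² sin 2θ / g ⇒ v₀ = √(gR / sin 2θ).
v₀ = √(9.81 × 228 / sin 36.00°) = √(2237 / 0.5878) = √3805.3 = 61.69 m/s.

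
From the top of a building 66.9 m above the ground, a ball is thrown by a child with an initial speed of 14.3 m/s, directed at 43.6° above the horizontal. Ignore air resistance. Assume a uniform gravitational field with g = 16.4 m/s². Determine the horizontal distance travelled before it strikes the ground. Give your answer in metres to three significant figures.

36.5 m

Horizontal component vₓ = 14.30 cos 43.6° = 10.36 m/s; vertical v_y0 = 14.30 sin 43.6° = 9.862 m/s.
The projectile lands when y = 66.9 + (9.862) t − ½·16.4·t² = 0. Positive root: t = (9.862 + √(9.862² + 2·16.4·66.9)) / 16.4 = (9.862 + 47.87) / 16.4 = 3.520 s.
Horizontal distance: R = vₓ t = 10.36 × 3.520 = 36.45 m.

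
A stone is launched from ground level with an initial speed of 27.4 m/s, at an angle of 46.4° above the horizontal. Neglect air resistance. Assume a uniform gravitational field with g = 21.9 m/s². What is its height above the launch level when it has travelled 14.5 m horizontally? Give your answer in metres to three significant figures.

Resolve: vₓ = 27.40 cos 46.4° = 18.90 m/s and v_y0 = 27.40 sin 46.4° = 19.84 m/s.
At x = 14.5 m, t = x/vₓ = 14.5/18.90 = 0.7674 s.
Height: y = v_y0 t − ½ g t² = 19.84 × 0.7674 − 10.95 × 0.7674² = 15.23 − 6.448 = 8.778 m.

8.78 m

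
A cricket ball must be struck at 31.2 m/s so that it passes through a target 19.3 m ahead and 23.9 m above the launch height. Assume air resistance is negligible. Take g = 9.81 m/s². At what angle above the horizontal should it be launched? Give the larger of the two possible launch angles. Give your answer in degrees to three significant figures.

83.4°

Trajectory: y = x tanθ − g x² (1 + tan²θ)/(2v₀²). With x = 19.3, y = 23.9, v₀ = 31.2, g = 9.81:
1.877 tan²θ − 19.3 tanθ + (25.78) = 0.
tanθ = [19.3 ± √(19.3² − 4 × 1.877 × (25.78))] / (2 × 1.877) = (19.3 ± 13.38) / 3.754, giving tanθ = 1.578 or 8.705.
θ = 57.63° or 83.45°; the larger is 83.45°.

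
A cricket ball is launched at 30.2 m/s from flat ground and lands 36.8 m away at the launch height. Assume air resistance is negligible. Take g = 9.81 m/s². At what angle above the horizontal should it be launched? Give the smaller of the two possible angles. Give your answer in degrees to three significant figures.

R = v₀² sin 2θ / g gives sin 2θ = gR/v₀² = 9.81·36.8/30.2² = 0.3958.
2θ = 23.32° or 180° − 23.32° = 156.7°, so θ = 11.66° or 78.34°.
The smaller angle is 11.66°.

11.7°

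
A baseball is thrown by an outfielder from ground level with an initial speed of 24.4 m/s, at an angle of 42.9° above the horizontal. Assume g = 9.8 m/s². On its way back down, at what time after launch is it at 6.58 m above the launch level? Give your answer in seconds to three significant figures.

2.93 s

Resolve: vₓ = 24.40 cos 42.9° = 17.87 m/s and v_y0 = 24.40 sin 42.9° = 16.61 m/s.
Set y = v_y0 t − ½ g t² = 6.58: 4.900 t² − 16.61 t + 6.58 = 0.
t = [16.61 ± √(16.61² − 2·9.80·6.58)] / 9.80 = (16.61 ± 12.12) / 9.80, so t = 0.4581 s or t = 2.932 s.
The descending-branch root is 2.932 s.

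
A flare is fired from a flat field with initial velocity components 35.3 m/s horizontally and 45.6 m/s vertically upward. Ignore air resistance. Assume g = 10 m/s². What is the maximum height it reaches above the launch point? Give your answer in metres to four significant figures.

104.0 m

Maximum height: H = v_y0² / (2g) = 45.60² / (2 × 10.0) = 104.0 m.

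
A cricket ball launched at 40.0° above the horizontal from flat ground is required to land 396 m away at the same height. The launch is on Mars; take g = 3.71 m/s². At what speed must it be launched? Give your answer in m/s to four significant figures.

From R = (v₀² / g) sin 2θ: v₀ = √(gR / sin 2θ).
v₀ = √(3.71 × 396 / sin 80.00°) = √(1469 / 0.9848) = √1491.8 = 38.62 m/s.

38.62 m/s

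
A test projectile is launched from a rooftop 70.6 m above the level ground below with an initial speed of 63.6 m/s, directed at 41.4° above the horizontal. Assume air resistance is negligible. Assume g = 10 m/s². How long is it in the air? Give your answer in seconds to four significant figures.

Horizontal component vₓ = 63.60 cos 41.4° = 47.71 m/s; vertical v_y0 = 63.60 sin 41.4° = 42.06 m/s.
Vertical motion (up positive, ground at y = 0): 5.000 t² − (42.06) t − 70.6 = 0, so t = (42.06 + √(42.06² + 2·10.0·70.6)) / 10.0 = (42.06 + 56.40) / 10.0 = 9.846 s.

9.846 s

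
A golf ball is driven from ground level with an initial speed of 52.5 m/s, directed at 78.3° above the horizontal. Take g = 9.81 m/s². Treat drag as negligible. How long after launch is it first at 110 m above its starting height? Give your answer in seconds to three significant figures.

Horizontal component vₓ = 52.50 cos 78.3° = 10.65 m/s; vertical v_y0 = 52.50 sin 78.3° = 51.41 m/s.
Height y(t) = 51.41 t − 4.905 t² = 110 gives 4.905 t² − 51.41 t + 110 = 0.
t = [51.41 ± √(51.41² − 2·9.81·110)] / 9.81 = (51.41 ± 22.02) / 9.81, so t = 2.996 s or t = 7.485 s.
The first (ascending) time is 2.996 s.

3.00 s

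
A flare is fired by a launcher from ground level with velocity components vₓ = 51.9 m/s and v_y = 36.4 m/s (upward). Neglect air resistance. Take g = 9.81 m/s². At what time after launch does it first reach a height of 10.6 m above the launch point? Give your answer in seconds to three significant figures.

Set y = v_y0 t − ½ g t² = 10.6: 4.905 t² − 36.40 t + 10.6 = 0.
Quadratic formula: t = (36.40 ± √1117.0) / 9.81 = (36.40 ± 33.42) / 9.81 → t = 0.3036 s or 7.117 s.
The first (ascending) time is 0.3036 s.

0.304 s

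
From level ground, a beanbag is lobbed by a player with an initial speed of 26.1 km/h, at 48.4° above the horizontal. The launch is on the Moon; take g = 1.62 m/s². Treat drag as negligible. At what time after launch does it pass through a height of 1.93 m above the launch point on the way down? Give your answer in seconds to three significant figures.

6.32 s

Convert: 26.1 km/h = 26.1/3.6 = 7.250 m/s.
vₓ = 7.250 cos 48.4° = 4.813 m/s; v_y0 = 7.250 sin 48.4° = 5.422 m/s.
Require v_y0 t − ½ g t² = 1.93, i.e. 0.8100 t² − 5.422 t + 1.93 = 0.
t = [5.422 ± √(5.422² − 2·1.62·1.93)] / 1.62 = (5.422 ± 4.810) / 1.62, so t = 0.3773 s or t = 6.316 s.
The descending-branch root is 6.316 s.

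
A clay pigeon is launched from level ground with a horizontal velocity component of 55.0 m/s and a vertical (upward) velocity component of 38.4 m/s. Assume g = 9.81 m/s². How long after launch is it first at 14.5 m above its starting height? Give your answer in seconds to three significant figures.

Height y(t) = 38.40 t − 4.905 t² = 14.5 gives 4.905 t² − 38.40 t + 14.5 = 0.
t = [38.40 ± √(38.40² − 2·9.81·14.5)] / 9.81 = (38.40 ± 34.50) / 9.81, so t = 0.3978 s or t = 7.431 s.
The first (ascending) time is 0.3978 s.

0.398 s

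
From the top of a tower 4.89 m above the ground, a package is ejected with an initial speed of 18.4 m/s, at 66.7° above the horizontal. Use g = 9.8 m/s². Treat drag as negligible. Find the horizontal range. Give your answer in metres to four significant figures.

Resolve: vₓ = 18.40 cos 66.7° = 7.278 m/s and v_y0 = 18.40 sin 66.7° = 16.90 m/s.
Vertical motion (up positive, ground at y = 0): 4.900 t² − (16.90) t − 4.89 = 0, so t = (16.90 + √(16.90² + 2·9.80·4.89)) / 9.80 = (16.90 + 19.53) / 9.80 = 3.717 s.
Horizontal distance: R = vₓ t = 7.278 × 3.717 = 27.05 m.

27.05 m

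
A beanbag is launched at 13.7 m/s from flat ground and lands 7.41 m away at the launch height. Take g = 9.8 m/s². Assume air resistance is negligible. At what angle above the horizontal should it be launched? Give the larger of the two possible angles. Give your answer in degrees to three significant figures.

Level-ground range R = v₀² sin(2θ)/g ⇒ sin(2θ) = gR/v₀² = 9.80 × 7.41 / 13.7² = 0.3869.
2θ = 22.76° or 180° − 22.76° = 157.2°, so θ = 11.38° or 78.62°.
The larger angle is 78.62°.

78.6°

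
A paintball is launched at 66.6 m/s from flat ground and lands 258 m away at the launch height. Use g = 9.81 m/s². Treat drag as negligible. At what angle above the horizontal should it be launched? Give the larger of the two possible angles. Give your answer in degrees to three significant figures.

72.6°

R = v₀² sin 2θ / g gives sin 2θ = gR/v₀² = 9.81·258/66.6² = 0.5706.
2θ = 34.79° or 180° − 34.79° = 145.2°, so θ = 17.40° or 72.60°.
The larger angle is 72.60°.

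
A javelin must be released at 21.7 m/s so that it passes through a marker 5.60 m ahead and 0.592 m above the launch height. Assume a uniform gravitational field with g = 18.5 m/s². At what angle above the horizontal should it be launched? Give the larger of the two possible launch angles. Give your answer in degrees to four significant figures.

Trajectory: y = x tanθ − g x² (1 + tan²θ)/(2v₀²). With x = 5.60, y = 0.592, v₀ = 21.7, g = 18.5:
0.6160 tan²θ − 5.60 tanθ + (1.208) = 0.
tanθ = [5.60 ± √(5.60² − 4 × 0.6160 × (1.208))] / (2 × 0.6160) = (5.60 ± 5.328) / 1.232, giving tanθ = 0.2211 or 8.869.
θ = 12.47° or 83.57°; the larger is 83.57°.

83.57°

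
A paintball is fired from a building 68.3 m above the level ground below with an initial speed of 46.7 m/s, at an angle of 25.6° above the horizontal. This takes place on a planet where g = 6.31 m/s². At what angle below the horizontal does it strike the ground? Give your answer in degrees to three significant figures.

40.2°

Components: vₓ = 46.70 cos 25.6° = 42.12 m/s, v_y0 = 46.70 sin 25.6° = 20.18 m/s.
The projectile lands when y = 68.3 + (20.18) t − ½·6.31·t² = 0. Positive root: t = (20.18 + √(20.18² + 2·6.31·68.3)) / 6.31 = (20.18 + 35.62) / 6.31 = 8.844 s.
At impact: v_y = v_y0 − g t = −35.62 m/s; vₓ = 42.12 m/s.
Angle below horizontal: arctan(|v_y|/vₓ) = arctan(35.62/42.12) = 40.23°.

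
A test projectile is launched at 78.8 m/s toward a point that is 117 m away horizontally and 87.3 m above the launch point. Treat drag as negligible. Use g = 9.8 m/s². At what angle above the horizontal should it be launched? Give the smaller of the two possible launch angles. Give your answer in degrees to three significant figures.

Trajectory: y = x tanθ − g x² (1 + tan²θ)/(2v₀²). With x = 117, y = 87.3, v₀ = 78.8, g = 9.80:
10.80 tan²θ − 117 tanθ + (98.10) = 0.
tanθ = [117 ± √(117² − 4 × 10.80 × (98.10))] / (2 × 10.80) = (117 ± 97.21) / 21.60, giving tanθ = 0.9159 or 9.915.
θ = 42.49° or 84.24°; the smaller is 42.49°.

42.5°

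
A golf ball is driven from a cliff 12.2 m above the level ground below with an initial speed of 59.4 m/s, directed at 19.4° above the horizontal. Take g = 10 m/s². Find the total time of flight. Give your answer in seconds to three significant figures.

4.49 s

Horizontal component vₓ = 59.40 cos 19.4° = 56.03 m/s; vertical v_y0 = 59.40 sin 19.4° = 19.73 m/s.
Vertical motion (up positive, ground at y = 0): 5.000 t² − (19.73) t − 12.2 = 0, so t = (19.73 + √(19.73² + 2·10.0·12.2)) / 10.0 = (19.73 + 25.17) / 10.0 = 4.490 s.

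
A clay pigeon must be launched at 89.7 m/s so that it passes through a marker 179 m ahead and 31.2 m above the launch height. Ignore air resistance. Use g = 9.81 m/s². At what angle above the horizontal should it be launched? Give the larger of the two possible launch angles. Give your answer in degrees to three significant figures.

83.6°

Trajectory: y = x tanθ − g x² (1 + tan²θ)/(2v₀²). With x = 179, y = 31.2, v₀ = 89.7, g = 9.81:
19.53 tan²θ − 179 tanθ + (50.73) = 0.
tanθ = [179 ± √(179² − 4 × 19.53 × (50.73))] / (2 × 19.53) = (179 ± 167.6) / 39.07, giving tanθ = 0.2928 or 8.871.
θ = 16.32° or 83.57°; the larger is 83.57°.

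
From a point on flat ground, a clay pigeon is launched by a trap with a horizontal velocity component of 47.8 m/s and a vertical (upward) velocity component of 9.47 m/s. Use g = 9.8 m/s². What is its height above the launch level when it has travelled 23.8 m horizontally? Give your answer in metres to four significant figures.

At x = 23.8 m, t = x/vₓ = 23.8/47.80 = 0.4979 s.
Height: y = v_y0 t − ½ g t² = 9.470 × 0.4979 − 4.900 × 0.4979² = 4.715 − 1.215 = 3.500 m.

3.500 m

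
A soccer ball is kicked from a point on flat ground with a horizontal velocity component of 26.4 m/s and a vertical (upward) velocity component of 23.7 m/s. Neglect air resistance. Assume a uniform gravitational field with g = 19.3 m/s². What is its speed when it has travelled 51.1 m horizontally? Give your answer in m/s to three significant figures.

29.7 m/s

Time to reach x = 51.1 m: t = x/vₓ = 51.1/26.40 = 1.936 s.
Vertical velocity there: v_y = v_y0 − g t = 23.70 − 19.3 × 1.936 = −13.66 m/s.
Speed: √(vₓ² + v_y²) = √(26.40² + 13.66²) = 29.72 m/s.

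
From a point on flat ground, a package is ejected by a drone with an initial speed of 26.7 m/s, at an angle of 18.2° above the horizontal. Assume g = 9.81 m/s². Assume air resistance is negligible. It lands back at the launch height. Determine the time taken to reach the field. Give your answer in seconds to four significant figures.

1.700 s

Resolve: vₓ = 26.70 cos 18.2° = 25.36 m/s and v_y0 = 26.70 sin 18.2° = 8.339 m/s.
Landing at launch height ⇒ T = 2 v_y0 / g = 2 × 8.339 / 9.81 = 1.700 s.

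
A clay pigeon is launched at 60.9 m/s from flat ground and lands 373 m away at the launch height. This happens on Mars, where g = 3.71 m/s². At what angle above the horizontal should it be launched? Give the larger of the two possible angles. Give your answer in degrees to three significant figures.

79.0°

From R = (v₀²/g) sin 2θ: sin 2θ = 3.71 × 373 / 3708.8 = 0.3731.
2θ = 21.91° or 180° − 21.91° = 158.1°, so θ = 10.95° or 79.05°.
The larger angle is 79.05°.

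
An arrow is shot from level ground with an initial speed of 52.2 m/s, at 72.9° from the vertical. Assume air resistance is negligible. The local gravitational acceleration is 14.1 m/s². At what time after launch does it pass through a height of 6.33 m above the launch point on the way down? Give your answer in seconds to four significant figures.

1.624 s

Horizontal component vₓ = 52.20 sin 72.9° = 49.89 m/s; vertical v_y0 = 52.20 cos 72.9° = 15.35 m/s.
Height y(t) = 15.35 t − 7.050 t² = 6.33 gives 7.050 t² − 15.35 t + 6.33 = 0.
t = [15.35 ± √(15.35² − 2·14.1·6.33)] / 14.1 = (15.35 ± 7.555) / 14.1, so t = 0.5527 s or t = 1.624 s.
The descending-branch root is 1.624 s.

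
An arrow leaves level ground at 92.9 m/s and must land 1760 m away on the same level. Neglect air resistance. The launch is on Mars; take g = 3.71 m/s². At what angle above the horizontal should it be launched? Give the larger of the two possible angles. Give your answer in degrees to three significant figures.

R = v₀² sin 2θ / g gives sin 2θ = gR/v₀² = 3.71·1760/92.9² = 0.7566.
2θ = 49.16° or 180° − 49.16° = 130.8°, so θ = 24.58° or 65.42°.
The larger angle is 65.42°.

65.4°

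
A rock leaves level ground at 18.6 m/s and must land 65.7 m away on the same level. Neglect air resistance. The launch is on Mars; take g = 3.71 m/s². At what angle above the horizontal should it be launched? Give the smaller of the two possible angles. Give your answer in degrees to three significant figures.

22.4°

R = v₀² sin 2θ / g gives sin 2θ = gR/v₀² = 3.71·65.7/18.6² = 0.7046.
2θ = 44.79° or 180° − 44.79° = 135.2°, so θ = 22.40° or 67.60°.
The smaller angle is 22.40°.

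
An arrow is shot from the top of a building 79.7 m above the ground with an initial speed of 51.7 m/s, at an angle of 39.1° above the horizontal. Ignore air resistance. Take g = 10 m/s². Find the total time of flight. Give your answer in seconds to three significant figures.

8.42 s

vₓ = 51.70 cos 39.1° = 40.12 m/s; v_y0 = 51.70 sin 39.1° = 32.61 m/s.
The projectile lands when y = 79.7 + (32.61) t − ½·10.0·t² = 0. Positive root: t = (32.61 + √(32.61² + 2·10.0·79.7)) / 10.0 = (32.61 + 51.55) / 10.0 = 8.415 s.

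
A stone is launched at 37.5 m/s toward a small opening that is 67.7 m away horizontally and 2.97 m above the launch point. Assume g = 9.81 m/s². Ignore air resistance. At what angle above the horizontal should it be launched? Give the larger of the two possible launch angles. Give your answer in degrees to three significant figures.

75.7°

Trajectory: y = x tanθ − g x² (1 + tan²θ)/(2v₀²). With x = 67.7, y = 2.97, v₀ = 37.5, g = 9.81:
15.99 tan²θ − 67.7 tanθ + (18.96) = 0.
tanθ = [67.7 ± √(67.7² − 4 × 15.99 × (18.96))] / (2 × 15.99) = (67.7 ± 58.06) / 31.97, giving tanθ = 0.3015 or 3.933.
θ = 16.78° or 75.74°; the larger is 75.74°.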